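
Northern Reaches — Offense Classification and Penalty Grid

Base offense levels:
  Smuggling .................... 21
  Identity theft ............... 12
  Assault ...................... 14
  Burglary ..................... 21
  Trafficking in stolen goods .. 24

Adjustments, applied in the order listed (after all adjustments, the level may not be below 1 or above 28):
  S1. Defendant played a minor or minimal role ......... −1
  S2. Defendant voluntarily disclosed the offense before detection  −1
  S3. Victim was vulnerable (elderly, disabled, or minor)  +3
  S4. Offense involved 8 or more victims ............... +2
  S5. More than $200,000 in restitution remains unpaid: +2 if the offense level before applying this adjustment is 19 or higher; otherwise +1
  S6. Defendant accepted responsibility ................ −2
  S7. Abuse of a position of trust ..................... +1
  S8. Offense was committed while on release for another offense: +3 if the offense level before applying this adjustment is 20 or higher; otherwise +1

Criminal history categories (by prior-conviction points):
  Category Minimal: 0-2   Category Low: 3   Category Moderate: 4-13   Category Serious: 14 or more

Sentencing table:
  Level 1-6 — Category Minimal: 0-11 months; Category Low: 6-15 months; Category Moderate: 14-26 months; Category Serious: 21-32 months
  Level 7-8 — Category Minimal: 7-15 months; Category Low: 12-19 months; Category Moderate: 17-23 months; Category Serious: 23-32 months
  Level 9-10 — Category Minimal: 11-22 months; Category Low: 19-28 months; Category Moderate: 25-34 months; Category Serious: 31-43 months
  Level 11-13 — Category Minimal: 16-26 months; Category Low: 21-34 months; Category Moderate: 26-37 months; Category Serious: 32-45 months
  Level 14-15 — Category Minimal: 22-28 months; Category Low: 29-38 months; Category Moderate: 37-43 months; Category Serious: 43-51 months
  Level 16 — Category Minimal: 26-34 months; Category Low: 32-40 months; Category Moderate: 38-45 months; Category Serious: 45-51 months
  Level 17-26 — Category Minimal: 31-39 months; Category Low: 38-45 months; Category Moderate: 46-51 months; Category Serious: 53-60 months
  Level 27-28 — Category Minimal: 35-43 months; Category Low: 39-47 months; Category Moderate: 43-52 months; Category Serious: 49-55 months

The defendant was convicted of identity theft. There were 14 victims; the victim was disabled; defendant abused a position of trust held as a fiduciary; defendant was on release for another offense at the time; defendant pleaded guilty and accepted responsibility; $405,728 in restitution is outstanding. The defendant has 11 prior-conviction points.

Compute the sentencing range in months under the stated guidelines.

46-51 months

Base offense level for identity theft: 12.
S2 does not apply.
S3 applies: 12 + 3 = 15.
S4 applies: 15 + 2 = 17.
S5 applies (level before this adjustment is 17 < 19, so +1): 17 + 1 = 18.
S6 applies: 18 − 2 = 16.
S7 applies: 16 + 1 = 17.
S8 applies (level before this adjustment is 17 < 20, so +1): 17 + 1 = 18.
Final offense level: 18.
Criminal history: 11 prior points → Category Moderate (4-13).
Level 18 falls in the 17-26 band.
Grid: Level 17-26 × Category Moderate = 46-51 months.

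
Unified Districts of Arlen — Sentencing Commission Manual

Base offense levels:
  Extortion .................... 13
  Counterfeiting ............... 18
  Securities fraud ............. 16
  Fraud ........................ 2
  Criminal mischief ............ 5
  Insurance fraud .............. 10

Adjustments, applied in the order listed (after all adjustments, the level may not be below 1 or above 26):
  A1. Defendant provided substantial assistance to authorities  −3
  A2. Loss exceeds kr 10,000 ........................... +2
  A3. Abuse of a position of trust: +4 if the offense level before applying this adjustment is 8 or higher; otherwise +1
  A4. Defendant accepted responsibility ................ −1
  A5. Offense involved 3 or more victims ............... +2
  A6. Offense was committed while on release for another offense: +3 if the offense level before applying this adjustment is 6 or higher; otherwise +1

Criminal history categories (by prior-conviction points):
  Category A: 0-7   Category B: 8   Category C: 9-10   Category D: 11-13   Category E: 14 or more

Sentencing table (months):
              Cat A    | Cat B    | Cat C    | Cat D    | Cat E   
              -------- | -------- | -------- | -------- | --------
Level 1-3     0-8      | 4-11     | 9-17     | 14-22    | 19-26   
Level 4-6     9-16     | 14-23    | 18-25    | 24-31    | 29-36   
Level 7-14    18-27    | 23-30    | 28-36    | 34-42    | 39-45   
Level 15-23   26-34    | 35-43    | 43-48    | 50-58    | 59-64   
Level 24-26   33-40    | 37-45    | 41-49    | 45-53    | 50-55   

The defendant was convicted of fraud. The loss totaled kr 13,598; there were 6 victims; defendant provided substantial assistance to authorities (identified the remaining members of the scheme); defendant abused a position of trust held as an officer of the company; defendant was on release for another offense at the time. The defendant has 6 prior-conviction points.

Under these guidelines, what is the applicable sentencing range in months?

9-16 months

Base offense level for fraud: 2.
A1 applies: 2 − 3 = -1.
A2 applies: -1 + 2 = 1.
A3 applies (level before this adjustment is 1 < 8, so +1): 1 + 1 = 2.
A4 does not apply.
A5 applies: 2 + 2 = 4.
A6 applies (level before this adjustment is 4 < 6, so +1): 4 + 1 = 5.
Final offense level: 5.
Criminal history: 6 prior points → Category A (0-7).
Level 5 falls in the 4-6 band.
Grid: Level 4-6 × Category A = 9-16 months.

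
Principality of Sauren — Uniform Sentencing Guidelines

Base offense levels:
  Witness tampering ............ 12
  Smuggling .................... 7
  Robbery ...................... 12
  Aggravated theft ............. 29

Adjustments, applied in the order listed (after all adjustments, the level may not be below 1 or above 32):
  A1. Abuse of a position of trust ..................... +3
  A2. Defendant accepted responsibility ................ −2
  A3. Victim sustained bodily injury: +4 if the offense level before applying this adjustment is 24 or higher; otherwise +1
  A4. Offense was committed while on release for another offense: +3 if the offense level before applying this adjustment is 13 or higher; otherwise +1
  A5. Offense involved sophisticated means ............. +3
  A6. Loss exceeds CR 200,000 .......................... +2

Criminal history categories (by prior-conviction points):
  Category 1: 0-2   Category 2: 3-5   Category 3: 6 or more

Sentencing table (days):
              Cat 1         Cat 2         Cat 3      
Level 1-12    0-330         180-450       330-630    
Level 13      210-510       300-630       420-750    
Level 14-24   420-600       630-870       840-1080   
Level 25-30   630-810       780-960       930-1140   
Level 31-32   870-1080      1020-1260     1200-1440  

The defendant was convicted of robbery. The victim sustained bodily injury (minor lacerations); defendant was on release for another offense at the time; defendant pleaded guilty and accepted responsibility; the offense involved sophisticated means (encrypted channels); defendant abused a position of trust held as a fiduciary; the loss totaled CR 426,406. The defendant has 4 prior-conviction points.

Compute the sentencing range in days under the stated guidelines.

Base offense level for robbery: 12.
A1 applies: 12 + 3 = 15.
A2 applies: 15 − 2 = 13.
A3 applies (level before this adjustment is 13 < 24, so +1): 13 + 1 = 14.
A4 applies (level before this adjustment is 14 ≥ 13, so +3): 14 + 3 = 17.
A5 applies: 17 + 3 = 20.
A6 applies: 20 + 2 = 22.
Final offense level: 22.
Criminal history: 4 prior points → Category 2 (3-5).
Level 22 falls in the 14-24 band.
Grid: Level 14-24 × Category 2 = 630-870 days.

630-870 days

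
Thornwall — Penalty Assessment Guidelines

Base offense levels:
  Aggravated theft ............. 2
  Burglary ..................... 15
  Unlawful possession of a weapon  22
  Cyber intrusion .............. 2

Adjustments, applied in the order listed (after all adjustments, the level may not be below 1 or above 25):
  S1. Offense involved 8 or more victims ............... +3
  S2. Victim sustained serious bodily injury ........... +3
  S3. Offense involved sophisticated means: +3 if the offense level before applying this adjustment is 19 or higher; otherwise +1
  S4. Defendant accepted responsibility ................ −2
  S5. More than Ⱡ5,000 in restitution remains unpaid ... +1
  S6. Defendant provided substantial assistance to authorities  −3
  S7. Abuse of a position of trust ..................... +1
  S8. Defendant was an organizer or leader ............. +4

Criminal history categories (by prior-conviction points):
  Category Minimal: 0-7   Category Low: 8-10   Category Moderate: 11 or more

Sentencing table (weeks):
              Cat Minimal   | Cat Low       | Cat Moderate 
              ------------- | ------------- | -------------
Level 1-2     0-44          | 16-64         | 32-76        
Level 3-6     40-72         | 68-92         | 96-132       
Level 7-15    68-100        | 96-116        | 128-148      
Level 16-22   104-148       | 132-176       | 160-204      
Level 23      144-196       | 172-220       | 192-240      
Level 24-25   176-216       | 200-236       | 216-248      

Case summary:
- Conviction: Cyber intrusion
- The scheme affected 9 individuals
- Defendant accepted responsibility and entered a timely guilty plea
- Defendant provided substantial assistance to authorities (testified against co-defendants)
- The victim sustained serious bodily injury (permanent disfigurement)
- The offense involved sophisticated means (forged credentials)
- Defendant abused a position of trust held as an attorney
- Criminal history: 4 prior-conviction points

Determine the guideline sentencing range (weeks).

Base offense level for cyber intrusion: 2.
S1 applies: 2 + 3 = 5.
S2 applies: 5 + 3 = 8.
S3 applies (level before this adjustment is 8 < 19, so +1): 8 + 1 = 9.
S4 applies: 9 − 2 = 7.
S5 does not apply.
S6 applies: 7 − 3 = 4.
S7 applies: 4 + 1 = 5.
S8 does not apply.
Final offense level: 5.
Criminal history: 4 prior points → Category Minimal (0-7).
Level 5 falls in the 3-6 band.
Grid: Level 3-6 × Category Minimal = 40-72 weeks.

40-72 weeks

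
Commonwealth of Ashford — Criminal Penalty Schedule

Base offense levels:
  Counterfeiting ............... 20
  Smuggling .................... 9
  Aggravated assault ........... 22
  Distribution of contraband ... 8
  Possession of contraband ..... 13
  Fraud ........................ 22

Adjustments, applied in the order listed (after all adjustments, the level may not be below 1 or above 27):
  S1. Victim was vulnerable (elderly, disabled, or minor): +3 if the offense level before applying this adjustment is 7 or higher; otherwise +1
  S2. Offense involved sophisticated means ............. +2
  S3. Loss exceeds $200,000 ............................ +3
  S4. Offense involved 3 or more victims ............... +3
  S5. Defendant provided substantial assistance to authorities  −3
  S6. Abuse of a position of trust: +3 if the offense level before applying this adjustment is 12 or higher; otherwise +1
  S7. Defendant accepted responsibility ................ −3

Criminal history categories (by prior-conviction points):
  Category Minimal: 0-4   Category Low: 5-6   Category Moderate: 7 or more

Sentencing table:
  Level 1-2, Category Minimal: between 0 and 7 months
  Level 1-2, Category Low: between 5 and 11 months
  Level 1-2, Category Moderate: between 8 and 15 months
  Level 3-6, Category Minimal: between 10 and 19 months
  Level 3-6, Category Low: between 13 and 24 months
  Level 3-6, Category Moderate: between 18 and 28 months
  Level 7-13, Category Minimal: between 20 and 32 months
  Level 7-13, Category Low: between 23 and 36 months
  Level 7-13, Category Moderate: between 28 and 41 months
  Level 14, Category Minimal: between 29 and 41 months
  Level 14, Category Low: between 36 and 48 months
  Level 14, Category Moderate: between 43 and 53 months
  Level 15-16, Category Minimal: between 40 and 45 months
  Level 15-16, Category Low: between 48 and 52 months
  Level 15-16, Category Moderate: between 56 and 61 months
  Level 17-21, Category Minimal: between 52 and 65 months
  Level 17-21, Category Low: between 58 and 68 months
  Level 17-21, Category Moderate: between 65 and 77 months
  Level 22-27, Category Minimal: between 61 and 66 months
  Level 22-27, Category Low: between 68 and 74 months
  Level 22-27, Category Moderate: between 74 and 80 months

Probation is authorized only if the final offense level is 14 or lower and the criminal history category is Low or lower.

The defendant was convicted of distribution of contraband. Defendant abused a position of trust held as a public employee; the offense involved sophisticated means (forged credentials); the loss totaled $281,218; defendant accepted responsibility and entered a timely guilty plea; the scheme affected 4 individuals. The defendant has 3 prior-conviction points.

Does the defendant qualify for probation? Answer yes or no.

Base offense level for distribution of contraband: 8.
S2 applies: 8 + 2 = 10.
S3 applies: 10 + 3 = 13.
S4 applies: 13 + 3 = 16.
S5 does not apply.
S6 applies (level before this adjustment is 16 ≥ 12, so +3): 16 + 3 = 19.
S7 applies: 19 − 3 = 16.
Final offense level: 16.
Criminal history: 3 prior points → Category Minimal (0-4).
Level 16 falls in the 15-16 band.
Grid: Level 15-16 × Category Minimal = 40-45 months.
Probation check: level 16 > 14 and category Minimal ≤ Low → not eligible.

No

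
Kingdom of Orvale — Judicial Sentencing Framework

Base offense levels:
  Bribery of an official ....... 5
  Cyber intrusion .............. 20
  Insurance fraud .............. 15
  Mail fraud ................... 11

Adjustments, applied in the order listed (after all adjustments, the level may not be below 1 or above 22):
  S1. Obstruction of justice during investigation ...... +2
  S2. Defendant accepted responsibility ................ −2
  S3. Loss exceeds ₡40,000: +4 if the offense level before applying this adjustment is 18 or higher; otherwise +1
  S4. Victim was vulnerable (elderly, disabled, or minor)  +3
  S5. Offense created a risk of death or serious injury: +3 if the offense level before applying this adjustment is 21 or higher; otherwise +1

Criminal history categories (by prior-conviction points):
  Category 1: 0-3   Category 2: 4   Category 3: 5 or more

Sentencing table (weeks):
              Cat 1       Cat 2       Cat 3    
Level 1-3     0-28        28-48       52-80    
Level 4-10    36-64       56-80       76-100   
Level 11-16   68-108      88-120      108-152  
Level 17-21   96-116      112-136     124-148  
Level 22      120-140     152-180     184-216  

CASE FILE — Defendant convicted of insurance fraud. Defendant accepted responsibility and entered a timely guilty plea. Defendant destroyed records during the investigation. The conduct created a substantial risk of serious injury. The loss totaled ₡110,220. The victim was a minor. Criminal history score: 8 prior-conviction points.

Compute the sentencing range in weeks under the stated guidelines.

124-148 weeks

Base offense level for insurance fraud: 15.
S1 applies: 15 + 2 = 17.
S2 applies: 17 − 2 = 15.
S3 applies (level before this adjustment is 15 < 18, so +1): 15 + 1 = 16.
S4 applies: 16 + 3 = 19.
S5 applies (level before this adjustment is 19 < 21, so +1): 19 + 1 = 20.
Final offense level: 20.
Criminal history: 8 prior points → Category 3 (5+).
Level 20 falls in the 17-21 band.
Grid: Level 17-21 × Category 3 = 124-148 weeks.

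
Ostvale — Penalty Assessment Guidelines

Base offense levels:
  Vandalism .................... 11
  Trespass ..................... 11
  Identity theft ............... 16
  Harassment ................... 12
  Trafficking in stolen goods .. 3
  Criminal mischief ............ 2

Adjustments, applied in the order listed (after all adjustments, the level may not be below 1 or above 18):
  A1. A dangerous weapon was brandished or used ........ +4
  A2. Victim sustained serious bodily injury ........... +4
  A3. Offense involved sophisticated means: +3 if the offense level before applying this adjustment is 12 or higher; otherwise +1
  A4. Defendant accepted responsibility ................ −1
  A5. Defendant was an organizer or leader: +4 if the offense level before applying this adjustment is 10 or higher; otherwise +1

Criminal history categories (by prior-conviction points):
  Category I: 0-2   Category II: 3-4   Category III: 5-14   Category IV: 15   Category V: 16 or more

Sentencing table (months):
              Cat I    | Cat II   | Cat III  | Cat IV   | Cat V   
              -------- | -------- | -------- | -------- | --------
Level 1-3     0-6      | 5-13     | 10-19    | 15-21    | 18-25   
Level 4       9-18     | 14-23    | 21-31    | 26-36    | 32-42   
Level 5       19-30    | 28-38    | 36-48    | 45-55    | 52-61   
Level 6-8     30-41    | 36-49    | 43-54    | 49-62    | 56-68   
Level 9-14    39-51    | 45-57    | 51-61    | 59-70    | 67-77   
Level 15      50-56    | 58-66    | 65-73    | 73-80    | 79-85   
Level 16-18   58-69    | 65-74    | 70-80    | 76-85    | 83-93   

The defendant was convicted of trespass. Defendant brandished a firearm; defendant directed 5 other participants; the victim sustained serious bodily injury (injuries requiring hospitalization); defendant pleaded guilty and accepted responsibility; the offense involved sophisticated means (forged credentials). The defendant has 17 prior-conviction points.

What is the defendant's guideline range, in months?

Base offense level for trespass: 11.
A1 applies: 11 + 4 = 15.
A2 applies: 15 + 4 = 19.
A3 applies (level before this adjustment is 19 ≥ 12, so +3): 19 + 3 = 22.
A4 applies: 22 − 1 = 21.
A5 applies (level before this adjustment is 21 ≥ 10, so +4): 21 + 4 = 25.
Level 25 exceeds the maximum of 18; capped at 18.
Final offense level: 18.
Criminal history: 17 prior points → Category V (16+).
Level 18 falls in the 16-18 band.
Grid: Level 16-18 × Category V = 83-93 months.

83-93 months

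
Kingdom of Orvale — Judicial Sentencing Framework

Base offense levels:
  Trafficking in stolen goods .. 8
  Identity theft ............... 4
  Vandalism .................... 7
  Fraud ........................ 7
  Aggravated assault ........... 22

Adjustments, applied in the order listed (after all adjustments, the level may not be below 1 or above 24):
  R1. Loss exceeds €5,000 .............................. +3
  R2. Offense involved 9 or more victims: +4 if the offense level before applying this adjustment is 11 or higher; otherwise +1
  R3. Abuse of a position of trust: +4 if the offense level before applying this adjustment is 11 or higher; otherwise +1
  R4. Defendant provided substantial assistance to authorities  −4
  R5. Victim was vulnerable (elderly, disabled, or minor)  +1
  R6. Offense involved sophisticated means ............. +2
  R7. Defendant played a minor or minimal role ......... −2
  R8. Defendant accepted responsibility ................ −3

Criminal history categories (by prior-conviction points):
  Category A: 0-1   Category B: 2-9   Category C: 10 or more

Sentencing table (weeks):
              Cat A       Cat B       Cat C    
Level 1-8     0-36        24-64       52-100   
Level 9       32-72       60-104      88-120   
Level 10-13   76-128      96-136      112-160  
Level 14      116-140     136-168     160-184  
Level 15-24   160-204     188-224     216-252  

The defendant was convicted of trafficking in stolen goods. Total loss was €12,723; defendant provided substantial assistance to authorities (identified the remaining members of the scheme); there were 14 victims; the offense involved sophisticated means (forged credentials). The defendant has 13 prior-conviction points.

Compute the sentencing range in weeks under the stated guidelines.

Base offense level for trafficking in stolen goods: 8.
R1 applies: 8 + 3 = 11.
R2 applies (level before this adjustment is 11 ≥ 11, so +4): 11 + 4 = 15.
R4 applies: 15 − 4 = 11.
R5 does not apply.
R6 applies: 11 + 2 = 13.
Final offense level: 13.
Criminal history: 13 prior points → Category C (10+).
Level 13 falls in the 10-13 band.
Grid: Level 10-13 × Category C = 112-160 weeks.

112-160 weeks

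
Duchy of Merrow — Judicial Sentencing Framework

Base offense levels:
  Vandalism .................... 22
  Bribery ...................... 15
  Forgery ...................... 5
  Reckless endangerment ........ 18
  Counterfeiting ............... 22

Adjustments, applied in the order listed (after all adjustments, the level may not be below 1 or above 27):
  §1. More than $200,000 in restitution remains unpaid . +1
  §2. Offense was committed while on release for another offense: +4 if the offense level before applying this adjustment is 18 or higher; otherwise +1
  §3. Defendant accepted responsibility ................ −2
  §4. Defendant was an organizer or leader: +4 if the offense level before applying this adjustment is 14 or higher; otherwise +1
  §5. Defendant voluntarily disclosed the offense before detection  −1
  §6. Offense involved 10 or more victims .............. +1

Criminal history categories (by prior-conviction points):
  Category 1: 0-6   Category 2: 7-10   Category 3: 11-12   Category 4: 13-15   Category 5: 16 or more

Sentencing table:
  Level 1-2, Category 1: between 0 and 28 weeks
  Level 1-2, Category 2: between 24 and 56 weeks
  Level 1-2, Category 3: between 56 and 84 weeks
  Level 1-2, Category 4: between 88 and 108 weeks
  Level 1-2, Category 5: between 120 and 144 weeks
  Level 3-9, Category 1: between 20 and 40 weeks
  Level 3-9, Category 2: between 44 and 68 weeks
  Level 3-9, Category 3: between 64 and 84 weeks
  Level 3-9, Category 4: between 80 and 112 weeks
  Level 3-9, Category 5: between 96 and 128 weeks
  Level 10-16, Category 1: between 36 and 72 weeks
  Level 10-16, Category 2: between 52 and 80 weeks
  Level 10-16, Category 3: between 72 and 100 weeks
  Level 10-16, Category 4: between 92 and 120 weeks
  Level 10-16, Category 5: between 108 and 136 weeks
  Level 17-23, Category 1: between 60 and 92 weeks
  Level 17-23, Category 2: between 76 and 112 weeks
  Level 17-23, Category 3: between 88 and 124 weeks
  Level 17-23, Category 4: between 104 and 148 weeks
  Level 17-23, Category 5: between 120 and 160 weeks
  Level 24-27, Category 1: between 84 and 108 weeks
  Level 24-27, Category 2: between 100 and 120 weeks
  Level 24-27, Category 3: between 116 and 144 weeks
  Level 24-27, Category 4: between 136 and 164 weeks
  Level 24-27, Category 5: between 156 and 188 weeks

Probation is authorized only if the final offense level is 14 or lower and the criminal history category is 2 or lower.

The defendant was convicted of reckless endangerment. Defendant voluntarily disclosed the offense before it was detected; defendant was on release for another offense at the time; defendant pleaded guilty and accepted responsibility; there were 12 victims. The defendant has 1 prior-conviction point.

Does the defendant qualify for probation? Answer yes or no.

No

Base offense level for reckless endangerment: 18.
§2 applies (level before this adjustment is 18 ≥ 18, so +4): 18 + 4 = 22.
§3 applies: 22 − 2 = 20.
§4 does not apply.
§5 applies: 20 − 1 = 19.
§6 applies: 19 + 1 = 20.
Final offense level: 20.
Criminal history: 1 prior point → Category 1 (0-6).
Level 20 falls in the 17-23 band.
Grid: Level 17-23 × Category 1 = 60-92 weeks.
Probation check: level 20 > 14 and category 1 ≤ 2 → not eligible.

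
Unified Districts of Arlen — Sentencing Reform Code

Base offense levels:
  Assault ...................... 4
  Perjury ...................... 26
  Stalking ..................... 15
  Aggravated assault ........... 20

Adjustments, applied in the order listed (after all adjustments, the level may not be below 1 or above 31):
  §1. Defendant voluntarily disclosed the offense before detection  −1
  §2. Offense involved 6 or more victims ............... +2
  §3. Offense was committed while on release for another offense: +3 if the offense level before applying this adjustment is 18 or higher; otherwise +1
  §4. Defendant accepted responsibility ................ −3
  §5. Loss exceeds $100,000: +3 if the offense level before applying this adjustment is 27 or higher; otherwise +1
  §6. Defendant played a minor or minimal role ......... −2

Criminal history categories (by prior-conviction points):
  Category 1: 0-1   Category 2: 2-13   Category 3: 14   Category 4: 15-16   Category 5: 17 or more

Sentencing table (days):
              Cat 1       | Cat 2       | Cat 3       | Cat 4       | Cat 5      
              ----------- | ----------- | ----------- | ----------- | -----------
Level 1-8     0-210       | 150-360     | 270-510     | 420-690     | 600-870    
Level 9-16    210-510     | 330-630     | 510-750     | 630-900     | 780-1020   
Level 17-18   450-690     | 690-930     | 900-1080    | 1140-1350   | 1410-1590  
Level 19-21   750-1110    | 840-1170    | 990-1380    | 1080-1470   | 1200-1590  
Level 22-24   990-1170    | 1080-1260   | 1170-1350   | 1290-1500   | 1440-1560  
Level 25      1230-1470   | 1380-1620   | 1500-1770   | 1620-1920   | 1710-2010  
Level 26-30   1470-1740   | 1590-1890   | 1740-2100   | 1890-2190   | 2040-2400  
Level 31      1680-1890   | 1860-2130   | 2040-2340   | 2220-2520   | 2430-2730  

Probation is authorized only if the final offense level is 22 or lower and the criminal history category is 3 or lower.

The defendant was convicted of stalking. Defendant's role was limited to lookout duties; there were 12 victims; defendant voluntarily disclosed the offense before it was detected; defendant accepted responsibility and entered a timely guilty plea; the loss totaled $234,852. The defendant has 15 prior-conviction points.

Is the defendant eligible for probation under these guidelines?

No

Base offense level for stalking: 15.
§1 applies: 15 − 1 = 14.
§2 applies: 14 + 2 = 16.
§3 does not apply.
§4 applies: 16 − 3 = 13.
§5 applies (level before this adjustment is 13 < 27, so +1): 13 + 1 = 14.
§6 applies: 14 − 2 = 12.
Final offense level: 12.
Criminal history: 15 prior points → Category 4 (15-16).
Level 12 falls in the 9-16 band.
Grid: Level 9-16 × Category 4 = 630-900 days.
Probation check: level 12 ≤ 22 and category 4 > 3 → not eligible.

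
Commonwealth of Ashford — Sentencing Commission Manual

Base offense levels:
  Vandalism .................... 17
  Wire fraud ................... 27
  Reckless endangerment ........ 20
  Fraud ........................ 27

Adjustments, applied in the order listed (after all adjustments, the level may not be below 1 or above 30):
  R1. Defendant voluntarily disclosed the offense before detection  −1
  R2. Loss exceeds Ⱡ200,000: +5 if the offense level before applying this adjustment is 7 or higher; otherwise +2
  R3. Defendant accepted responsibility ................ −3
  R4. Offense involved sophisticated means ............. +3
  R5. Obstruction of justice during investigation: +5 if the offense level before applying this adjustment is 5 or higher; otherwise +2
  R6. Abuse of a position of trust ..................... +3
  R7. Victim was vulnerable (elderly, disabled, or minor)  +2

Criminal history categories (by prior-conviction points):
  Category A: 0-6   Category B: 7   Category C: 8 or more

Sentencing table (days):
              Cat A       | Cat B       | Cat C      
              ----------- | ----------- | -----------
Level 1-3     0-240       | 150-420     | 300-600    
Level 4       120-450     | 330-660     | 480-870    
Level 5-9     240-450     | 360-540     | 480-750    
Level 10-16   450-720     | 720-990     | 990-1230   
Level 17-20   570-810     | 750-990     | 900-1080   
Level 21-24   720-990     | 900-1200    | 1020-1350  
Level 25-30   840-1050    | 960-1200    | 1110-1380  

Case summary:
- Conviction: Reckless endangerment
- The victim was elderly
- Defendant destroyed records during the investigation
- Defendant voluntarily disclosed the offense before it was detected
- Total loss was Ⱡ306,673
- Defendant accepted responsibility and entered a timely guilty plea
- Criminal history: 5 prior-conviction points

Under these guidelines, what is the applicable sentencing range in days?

840-1050 days

Base offense level for reckless endangerment: 20.
R1 applies: 20 − 1 = 19.
R2 applies (level before this adjustment is 19 ≥ 7, so +5): 19 + 5 = 24.
R3 applies: 24 − 3 = 21.
R4 does not apply.
R5 applies (level before this adjustment is 21 ≥ 5, so +5): 21 + 5 = 26.
R7 applies: 26 + 2 = 28.
Final offense level: 28.
Criminal history: 5 prior points → Category A (0-6).
Level 28 falls in the 25-30 band.
Grid: Level 25-30 × Category A = 840-1050 days.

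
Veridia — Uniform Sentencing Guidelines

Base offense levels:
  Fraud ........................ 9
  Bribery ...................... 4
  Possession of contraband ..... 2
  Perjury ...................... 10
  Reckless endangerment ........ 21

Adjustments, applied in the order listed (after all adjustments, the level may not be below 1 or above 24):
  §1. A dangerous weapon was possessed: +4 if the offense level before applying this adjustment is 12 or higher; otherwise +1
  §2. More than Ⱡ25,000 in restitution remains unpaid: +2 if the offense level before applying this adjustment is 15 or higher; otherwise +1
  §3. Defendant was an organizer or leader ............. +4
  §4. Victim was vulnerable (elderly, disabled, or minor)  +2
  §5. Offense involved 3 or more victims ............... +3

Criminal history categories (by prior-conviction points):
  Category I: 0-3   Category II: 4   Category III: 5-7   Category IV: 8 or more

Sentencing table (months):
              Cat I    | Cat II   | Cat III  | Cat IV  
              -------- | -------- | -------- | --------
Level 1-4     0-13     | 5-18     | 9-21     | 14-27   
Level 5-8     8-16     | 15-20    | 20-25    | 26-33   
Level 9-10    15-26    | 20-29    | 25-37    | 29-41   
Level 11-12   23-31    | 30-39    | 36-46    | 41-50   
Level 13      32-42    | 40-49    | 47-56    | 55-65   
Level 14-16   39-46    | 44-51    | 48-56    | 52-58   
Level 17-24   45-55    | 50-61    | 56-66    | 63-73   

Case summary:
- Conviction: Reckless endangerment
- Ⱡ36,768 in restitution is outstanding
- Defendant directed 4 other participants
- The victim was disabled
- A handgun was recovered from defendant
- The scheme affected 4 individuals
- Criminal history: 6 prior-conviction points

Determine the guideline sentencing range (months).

56-66 months

Base offense level for reckless endangerment: 21.
§1 applies (level before this adjustment is 21 ≥ 12, so +4): 21 + 4 = 25.
§2 applies (level before this adjustment is 25 ≥ 15, so +2): 25 + 2 = 27.
§3 applies: 27 + 4 = 31.
§4 applies: 31 + 2 = 33.
§5 applies: 33 + 3 = 36.
Level 36 exceeds the maximum of 24; capped at 24.
Final offense level: 24.
Criminal history: 6 prior points → Category III (5-7).
Level 24 falls in the 17-24 band.
Grid: Level 17-24 × Category III = 56-66 months.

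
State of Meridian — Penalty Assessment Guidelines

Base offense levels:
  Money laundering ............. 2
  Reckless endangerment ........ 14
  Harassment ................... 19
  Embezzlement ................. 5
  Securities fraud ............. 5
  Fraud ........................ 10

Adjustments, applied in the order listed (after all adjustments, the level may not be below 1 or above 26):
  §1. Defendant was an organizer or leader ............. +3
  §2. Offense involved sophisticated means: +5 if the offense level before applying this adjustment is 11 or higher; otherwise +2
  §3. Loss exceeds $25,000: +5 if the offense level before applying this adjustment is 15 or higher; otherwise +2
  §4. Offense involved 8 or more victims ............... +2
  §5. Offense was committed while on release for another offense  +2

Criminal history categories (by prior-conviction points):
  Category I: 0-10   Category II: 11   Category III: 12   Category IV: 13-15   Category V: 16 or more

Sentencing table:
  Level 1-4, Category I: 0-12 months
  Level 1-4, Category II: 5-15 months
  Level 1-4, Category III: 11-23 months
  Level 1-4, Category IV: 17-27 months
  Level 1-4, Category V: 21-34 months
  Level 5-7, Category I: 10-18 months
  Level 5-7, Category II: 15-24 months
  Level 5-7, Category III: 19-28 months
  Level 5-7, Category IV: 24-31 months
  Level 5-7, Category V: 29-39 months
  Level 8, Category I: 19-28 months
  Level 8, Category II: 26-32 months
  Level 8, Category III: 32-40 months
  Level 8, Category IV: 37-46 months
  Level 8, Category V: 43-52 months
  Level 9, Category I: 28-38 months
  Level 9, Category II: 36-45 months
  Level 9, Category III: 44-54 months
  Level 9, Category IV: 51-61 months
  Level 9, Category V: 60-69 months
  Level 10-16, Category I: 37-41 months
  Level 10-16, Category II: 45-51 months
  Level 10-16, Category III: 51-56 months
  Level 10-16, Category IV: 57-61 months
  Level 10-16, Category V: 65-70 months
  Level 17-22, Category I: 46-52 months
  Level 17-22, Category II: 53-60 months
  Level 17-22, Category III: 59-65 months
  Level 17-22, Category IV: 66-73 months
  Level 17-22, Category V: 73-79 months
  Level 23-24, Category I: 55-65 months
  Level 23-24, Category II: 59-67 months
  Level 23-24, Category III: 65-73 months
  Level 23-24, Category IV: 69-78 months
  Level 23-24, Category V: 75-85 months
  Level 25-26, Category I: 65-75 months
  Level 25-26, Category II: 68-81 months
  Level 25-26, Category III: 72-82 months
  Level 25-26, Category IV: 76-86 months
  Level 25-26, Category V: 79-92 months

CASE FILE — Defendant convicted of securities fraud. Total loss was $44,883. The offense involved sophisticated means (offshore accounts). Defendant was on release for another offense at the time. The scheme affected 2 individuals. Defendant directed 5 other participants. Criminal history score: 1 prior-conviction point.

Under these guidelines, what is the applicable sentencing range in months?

Base offense level for securities fraud: 5.
§1 applies: 5 + 3 = 8.
§2 applies (level before this adjustment is 8 < 11, so +2): 8 + 2 = 10.
§3 applies (level before this adjustment is 10 < 15, so +2): 10 + 2 = 12.
§5 applies: 12 + 2 = 14.
Final offense level: 14.
Criminal history: 1 prior point → Category I (0-10).
Level 14 falls in the 10-16 band.
Grid: Level 10-16 × Category I = 37-41 months.

37-41 months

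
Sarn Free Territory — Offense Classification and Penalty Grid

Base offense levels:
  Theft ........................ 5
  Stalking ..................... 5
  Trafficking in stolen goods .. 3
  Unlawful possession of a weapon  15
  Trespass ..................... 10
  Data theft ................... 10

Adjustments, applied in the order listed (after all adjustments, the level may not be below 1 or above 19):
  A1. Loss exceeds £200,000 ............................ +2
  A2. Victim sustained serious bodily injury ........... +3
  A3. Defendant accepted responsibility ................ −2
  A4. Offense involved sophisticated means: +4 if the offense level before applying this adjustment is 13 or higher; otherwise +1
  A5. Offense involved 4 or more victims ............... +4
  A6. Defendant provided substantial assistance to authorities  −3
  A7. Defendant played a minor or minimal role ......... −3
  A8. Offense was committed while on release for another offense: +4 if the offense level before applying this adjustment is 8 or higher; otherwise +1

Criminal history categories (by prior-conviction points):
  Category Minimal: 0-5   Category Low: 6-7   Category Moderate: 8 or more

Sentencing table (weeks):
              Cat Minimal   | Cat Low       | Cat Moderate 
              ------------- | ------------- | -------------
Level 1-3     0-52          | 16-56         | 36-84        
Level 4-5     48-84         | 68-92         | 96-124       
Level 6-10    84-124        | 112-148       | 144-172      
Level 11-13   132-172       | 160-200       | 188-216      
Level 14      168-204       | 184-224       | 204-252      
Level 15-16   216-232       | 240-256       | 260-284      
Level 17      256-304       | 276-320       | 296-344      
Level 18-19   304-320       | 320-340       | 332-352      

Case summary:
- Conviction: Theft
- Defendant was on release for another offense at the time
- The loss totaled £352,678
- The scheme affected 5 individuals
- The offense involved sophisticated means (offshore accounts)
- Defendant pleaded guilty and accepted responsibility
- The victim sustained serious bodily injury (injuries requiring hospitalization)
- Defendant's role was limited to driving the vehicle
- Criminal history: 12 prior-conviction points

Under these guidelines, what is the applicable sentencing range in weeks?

Base offense level for theft: 5.
A1 applies: 5 + 2 = 7.
A2 applies: 7 + 3 = 10.
A3 applies: 10 − 2 = 8.
A4 applies (level before this adjustment is 8 < 13, so +1): 8 + 1 = 9.
A5 applies: 9 + 4 = 13.
A7 applies: 13 − 3 = 10.
A8 applies (level before this adjustment is 10 ≥ 8, so +4): 10 + 4 = 14.
Final offense level: 14.
Criminal history: 12 prior points → Category Moderate (8+).
Level 14 falls in the 14 band.
Grid: Level 14 × Category Moderate = 204-252 weeks.

204-252 weeks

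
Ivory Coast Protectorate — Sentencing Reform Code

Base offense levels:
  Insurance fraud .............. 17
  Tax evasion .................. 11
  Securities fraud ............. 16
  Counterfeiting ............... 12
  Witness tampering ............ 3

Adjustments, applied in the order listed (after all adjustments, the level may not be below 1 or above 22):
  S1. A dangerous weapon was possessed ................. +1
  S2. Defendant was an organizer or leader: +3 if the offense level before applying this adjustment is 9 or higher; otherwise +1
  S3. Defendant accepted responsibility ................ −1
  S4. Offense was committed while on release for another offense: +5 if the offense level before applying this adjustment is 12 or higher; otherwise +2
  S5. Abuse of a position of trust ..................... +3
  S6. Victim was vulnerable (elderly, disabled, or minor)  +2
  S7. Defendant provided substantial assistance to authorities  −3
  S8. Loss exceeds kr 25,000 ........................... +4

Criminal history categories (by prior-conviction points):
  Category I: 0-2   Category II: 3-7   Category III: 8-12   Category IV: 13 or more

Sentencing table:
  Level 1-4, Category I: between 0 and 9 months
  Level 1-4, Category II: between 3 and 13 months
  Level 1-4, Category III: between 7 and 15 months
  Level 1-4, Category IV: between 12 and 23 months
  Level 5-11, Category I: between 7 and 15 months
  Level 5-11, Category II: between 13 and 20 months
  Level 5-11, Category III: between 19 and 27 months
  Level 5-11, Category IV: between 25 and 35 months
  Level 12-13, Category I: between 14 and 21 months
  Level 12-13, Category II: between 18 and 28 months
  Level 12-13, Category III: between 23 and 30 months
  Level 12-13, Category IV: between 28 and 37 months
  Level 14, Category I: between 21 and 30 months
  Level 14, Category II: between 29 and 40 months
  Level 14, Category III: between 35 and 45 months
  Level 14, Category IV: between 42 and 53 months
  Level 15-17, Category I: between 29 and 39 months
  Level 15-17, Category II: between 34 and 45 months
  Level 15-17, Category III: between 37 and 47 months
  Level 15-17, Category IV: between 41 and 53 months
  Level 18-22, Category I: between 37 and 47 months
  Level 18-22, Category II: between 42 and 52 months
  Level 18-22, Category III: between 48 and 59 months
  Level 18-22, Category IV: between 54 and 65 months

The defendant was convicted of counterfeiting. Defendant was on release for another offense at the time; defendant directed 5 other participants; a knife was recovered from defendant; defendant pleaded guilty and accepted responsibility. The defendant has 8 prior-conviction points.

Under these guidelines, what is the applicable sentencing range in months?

48-59 months

Base offense level for counterfeiting: 12.
S1 applies: 12 + 1 = 13.
S2 applies (level before this adjustment is 13 ≥ 9, so +3): 13 + 3 = 16.
S3 applies: 16 − 1 = 15.
S4 applies (level before this adjustment is 15 ≥ 12, so +5): 15 + 5 = 20.
S6 does not apply.
Final offense level: 20.
Criminal history: 8 prior points → Category III (8-12).
Level 20 falls in the 18-22 band.
Grid: Level 18-22 × Category III = 48-59 months.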